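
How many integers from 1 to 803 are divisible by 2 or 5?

Multiples of 2: 401. Multiples of 5: 160. Of both (lcm=10): 80.
By inclusion-exclusion: 401 + 160 - 80.

Final answer: 481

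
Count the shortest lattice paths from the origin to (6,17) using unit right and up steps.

Each path has 6 right steps and 17 up steps in some order (23 steps total).
Choose which 17 of the 23 steps are up: C(23,17).

Final answer: C(23,17) = 100947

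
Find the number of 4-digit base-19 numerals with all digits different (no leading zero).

First digit: 18 (nonzero). Second: 18 (not first). Third: 17, etc.
Total: 18 x 18 x 17 x 16.

Final answer: 88128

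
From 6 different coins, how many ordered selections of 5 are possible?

P(6,5) = 6!/(6-5)! = 6!/1!.

Final answer: P(6,5) = 720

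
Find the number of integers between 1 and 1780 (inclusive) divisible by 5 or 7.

Multiples of 5: 356. Multiples of 7: 254. Of both (lcm=35): 50.
By inclusion-exclusion: 356 + 254 - 50.

Final answer: 560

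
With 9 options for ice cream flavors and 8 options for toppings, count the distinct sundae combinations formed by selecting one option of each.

By the multiplication principle: 9 x 8.

Final answer: 72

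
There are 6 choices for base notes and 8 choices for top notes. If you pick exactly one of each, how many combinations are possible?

By the multiplication principle: 6 x 8.

Final answer: 48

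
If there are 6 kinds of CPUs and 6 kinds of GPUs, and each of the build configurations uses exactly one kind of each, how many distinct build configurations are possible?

By the multiplication principle: 6 x 6.

Final answer: 36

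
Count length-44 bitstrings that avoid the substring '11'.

A valid string ends in 0 (append to any length-(n-1) valid string) or in 01 (append to any length-(n-2) valid string), so a(n) = a(n-1) + a(n-2) with a(1)=2, a(2)=3.
Computing successive values: a(1)=2, a(2)=3, a(3)=5, a(4)=8, a(5)=13, a(6)=21, a(7)=34, a(8)=55, a(9)=89, a(10)=144, a(11)=233, a(12)=377, a(13)=610, a(14)=987, a(15)=1597, a(16)=2584, a(17)=4181, a(18)=6765, a(19)=10946, a(20)=17711, a(21)=28657, a(22)=46368, a(23)=75025, a(24)=121393, a(25)=196418, a(26)=317811, a(27)=514229, a(28)=832040, a(29)=1346269, a(30)=2178309, a(31)=3524578, a(32)=5702887, a(33)=9227465, a(34)=14930352, a(35)=24157817, a(36)=39088169, a(37)=63245986, a(38)=102334155, a(39)=165580141, a(40)=267914296, a(41)=433494437, a(42)=701408733, a(43)=1134903170, a(44)=1836311903.

Final answer: 1836311903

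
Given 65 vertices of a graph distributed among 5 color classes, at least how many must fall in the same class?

By pigeonhole with 65 objects and 5 categories: ceiling(65/5).

Final answer: 13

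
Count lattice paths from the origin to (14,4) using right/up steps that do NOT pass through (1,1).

Total paths to (14,4): C(18,4) = 3060.
Paths through (1,1): C(2,1) x C(16,3) = 1120.
Avoiding (1,1): 3060 - 1120.

Final answer: 1940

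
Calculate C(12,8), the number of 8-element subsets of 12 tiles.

C(12,8) = 12!/(8! x (12-8)!).

Final answer: C(12,8) = 495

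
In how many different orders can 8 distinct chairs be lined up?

The number of ways to arrange 8 distinct objects is 8!.

Final answer: 8! = 40320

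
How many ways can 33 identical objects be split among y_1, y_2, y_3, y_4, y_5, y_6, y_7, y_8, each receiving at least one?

Substitute y'_i = y_i - 1 (so y'_i >= 0). Then sum y'_i = 33 - 8 = 25.
Stars and bars: C(25+8-1, 8-1) = C(32,7).

Final answer: C(32,7) = 3365856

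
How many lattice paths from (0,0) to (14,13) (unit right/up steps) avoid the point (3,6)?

Total paths to (14,13): C(27,13) = 20058300.
Paths through (3,6): C(9,6) x C(18,7) = 2673216.
Avoiding (3,6): 20058300 - 2673216.

Final answer: 17385084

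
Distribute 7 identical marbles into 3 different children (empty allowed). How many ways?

Stars and bars: C(n+k-1, k-1) = C(9,2).

Final answer: C(9,2) = 36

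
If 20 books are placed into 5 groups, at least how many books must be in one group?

By the pigeonhole principle: ceiling(20/5).

Final answer: 4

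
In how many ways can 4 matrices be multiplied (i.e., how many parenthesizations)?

This is a standard Catalan-number count: the answer is C_n. Here n = 4 - 1 = 3.
C_n = C(2n,n) - C(2n,n+1), so C_{3} = C(6,3) - C(6,4) = 20 - 15.

Final answer: C_{3} = 5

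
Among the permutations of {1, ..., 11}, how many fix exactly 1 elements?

Choose which 1 elements are fixed: C(11,1) = 11.
Derange the remaining 10 using D(j) = (j-1)(D(j-1) + D(j-2)), D(0)=1, D(1)=0: D(2)=1, D(3)=2, D(4)=9, D(5)=44, D(6)=265, D(7)=1854, D(8)=14833, D(9)=133496, D(10)=1334961.
Total: 11 x 1334961.

Final answer: C(11,1) D(10) = 14684571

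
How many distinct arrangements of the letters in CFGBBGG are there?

Letters (B:2, C:1, F:1, G:3). Total letters: 7.
Permutations = 7!/(3! x 2!).

Final answer: 420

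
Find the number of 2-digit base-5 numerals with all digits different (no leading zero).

The leading digit has 4 choices (anything but zero); the next has 4 (anything but the first), then 3, and so on, one fewer each time.
Total: 4 x 4.

Final answer: 16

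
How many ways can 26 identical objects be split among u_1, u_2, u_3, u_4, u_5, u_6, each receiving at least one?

Substitute u'_i = u_i - 1 (so u'_i >= 0). Then sum u'_i = 26 - 6 = 20.
Stars and bars: C(20+6-1, 6-1) = C(25,5).

Final answer: C(25,5) = 53130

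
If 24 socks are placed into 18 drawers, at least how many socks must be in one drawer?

By the pigeonhole principle: ceiling(24/18).

Final answer: 2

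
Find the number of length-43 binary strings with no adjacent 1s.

Classify by the final bit: ...0 gives a(n-1) strings, ...01 gives a(n-2) strings. Thus a(n) = a(n-1) + a(n-2) with a(1)=2, a(2)=3.
Building up term by term: a(1)=2, a(2)=3, a(3)=5, a(4)=8, a(5)=13, a(6)=21, a(7)=34, a(8)=55, a(9)=89, a(10)=144, a(11)=233, a(12)=377, a(13)=610, a(14)=987, a(15)=1597, a(16)=2584, a(17)=4181, a(18)=6765, a(19)=10946, a(20)=17711, a(21)=28657, a(22)=46368, a(23)=75025, a(24)=121393, a(25)=196418, a(26)=317811, a(27)=514229, a(28)=832040, a(29)=1346269, a(30)=2178309, a(31)=3524578, a(32)=5702887, a(33)=9227465, a(34)=14930352, a(35)=24157817, a(36)=39088169, a(37)=63245986, a(38)=102334155, a(39)=165580141, a(40)=267914296, a(41)=433494437, a(42)=701408733, a(43)=1134903170.

Final answer: 1134903170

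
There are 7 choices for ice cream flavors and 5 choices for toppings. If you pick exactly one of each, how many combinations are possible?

By the multiplication principle: 7 x 5.

Final answer: 35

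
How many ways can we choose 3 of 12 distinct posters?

C(12,3) = 12!/(3! x (12-3)!).

Final answer: C(12,3) = 220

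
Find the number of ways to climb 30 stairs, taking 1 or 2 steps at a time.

Condition on the final move: it is a 1-step (f(n-1) ways to get there) or a 2-step (f(n-2) ways), so f(n) = f(n-1) + f(n-2), with f(1)=1, f(2)=2.
Building up term by term: f(1)=1, f(2)=2, f(3)=3, f(4)=5, f(5)=8, f(6)=13, f(7)=21, f(8)=34, f(9)=55, f(10)=89, f(11)=144, f(12)=233, f(13)=377, f(14)=610, f(15)=987, f(16)=1597, f(17)=2584, f(18)=4181, f(19)=6765, f(20)=10946, f(21)=17711, f(22)=28657, f(23)=46368, f(24)=75025, f(25)=121393, f(26)=196418, f(27)=317811, f(28)=514229, f(29)=832040, f(30)=1346269.

Final answer: 1346269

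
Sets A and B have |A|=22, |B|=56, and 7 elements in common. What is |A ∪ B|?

|A union B| = |A| + |B| - |A intersect B| = 22 + 56 - 7.

Final answer: 71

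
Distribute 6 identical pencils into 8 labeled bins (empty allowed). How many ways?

Stars and bars: C(n+k-1, k-1) = C(13,7).

Final answer: C(13,7) = 1716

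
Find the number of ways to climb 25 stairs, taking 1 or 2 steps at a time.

Condition on the final move: it is a 1-step (f(n-1) ways to get there) or a 2-step (f(n-2) ways), so f(n) = f(n-1) + f(n-2), with f(1)=1, f(2)=2.
Iterating the recurrence: f(1)=1, f(2)=2, f(3)=3, f(4)=5, f(5)=8, f(6)=13, f(7)=21, f(8)=34, f(9)=55, f(10)=89, f(11)=144, f(12)=233, f(13)=377, f(14)=610, f(15)=987, f(16)=1597, f(17)=2584, f(18)=4181, f(19)=6765, f(20)=10946, f(21)=17711, f(22)=28657, f(23)=46368, f(24)=75025, f(25)=121393.

Final answer: 121393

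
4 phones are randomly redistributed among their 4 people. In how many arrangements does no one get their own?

Use the recurrence D(n) = (n-1)(D(n-1) + D(n-2)) with D(0)=1, D(1)=0.
D(2) = 1 x (0 + 1) = 1
D(3) = 2 x (1 + 0) = 2
D(4) = 3 x (D(3) + D(2)) = 3 x (2 + 1)

Final answer: D(4) = 9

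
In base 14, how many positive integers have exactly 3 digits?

In base 14, the leading digit has 13 choices (1..13); each of the remaining 2 digits has 14 choices.
Total: 13 x 14^2.

Final answer: 2548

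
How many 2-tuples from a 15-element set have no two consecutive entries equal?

First character: 15 choices. Each subsequent: 14 choices (must differ from the previous one).
Total: 15 x 14^1.

Final answer: 15 x 14^{1} = 210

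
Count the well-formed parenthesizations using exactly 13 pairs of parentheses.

This is counted by the nth Catalan number C_n. Here n = 13 (pairs).
Using C_0 = 1 and C_(k+1) = C_k x 2(2k+1)/(k+2), build up term by term: C_1=1, C_2=2, C_3=5, C_4=14, C_5=42, C_6=132, C_7=429, C_8=1430, C_9=4862, C_10=16796, C_11=58786, C_12=208012, C_13=742900.

Final answer: C_{13} = 742900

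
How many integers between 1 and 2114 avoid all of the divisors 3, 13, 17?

|div by 3|=704, |div by 13|=162, |div by 17|=124.
|div by 3&13|=54, |div by 3&17|=41, |div by 13&17|=9, |div by all|=3.
By inclusion-exclusion, divisible by at least one: 704+162+124-54-41-9+3 = 889.
Not divisible by any: 2114 - 889.

Final answer: 1225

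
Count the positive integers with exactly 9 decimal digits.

First digit: 9 choices (1-9). Each of the remaining 8 digits: 10 choices.
Total: 9 x 10^8.

Final answer: 900000000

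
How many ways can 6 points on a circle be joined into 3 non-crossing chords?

This is a standard Catalan-number count: the answer is C_n. Here n = 6/2 = 3.
Using C_0 = 1 and C_(k+1) = C_k x 2(2k+1)/(k+2), build up term by term: C_1=1, C_2=2, C_3=5.

Final answer: C_{3} = 5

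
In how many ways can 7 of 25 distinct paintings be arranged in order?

P(25,7) = 25!/(25-7)! = 25!/18!.

Final answer: P(25,7) = 2422728000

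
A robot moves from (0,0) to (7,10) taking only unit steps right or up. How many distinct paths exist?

Each path has 7 right steps and 10 up steps in some order (17 steps total).
Choose which 10 of the 17 steps are up: C(17,10).

Final answer: C(17,10) = 19448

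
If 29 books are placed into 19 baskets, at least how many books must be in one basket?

By the pigeonhole principle: ceiling(29/19).

Final answer: 2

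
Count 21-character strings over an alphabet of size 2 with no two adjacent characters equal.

Let g(n) count such strings. g(1) = 2, and each valid string of length n-1 extends in 1 ways (any symbol but the last), so g(n) = 1 g(n-1).
Total: g(21) = 2 x 1^20.

Final answer: 2 x 1^{20} = 2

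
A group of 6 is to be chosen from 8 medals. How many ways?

C(8,6) = 8!/(6! x (8-6)!).

Final answer: C(8,6) = 28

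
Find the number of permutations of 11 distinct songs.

The number of ways to arrange 11 distinct objects is 11!.

Final answer: 11! = 39916800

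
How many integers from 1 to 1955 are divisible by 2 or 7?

Multiples of 2: 977. Multiples of 7: 279. Of both (lcm=14): 139.
By inclusion-exclusion: 977 + 279 - 139.

Final answer: 1117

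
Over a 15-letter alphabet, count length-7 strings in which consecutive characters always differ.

Let g(n) count such strings. g(1) = 15, and each valid string of length n-1 extends in 14 ways (any symbol but the last), so g(n) = 14 g(n-1).
Total: g(7) = 15 x 14^6.

Final answer: 15 x 14^{6} = 112943040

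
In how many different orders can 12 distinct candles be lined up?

The number of ways to arrange 12 distinct objects is 12!.

Final answer: 12! = 479001600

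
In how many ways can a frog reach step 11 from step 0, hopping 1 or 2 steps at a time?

Let f(n) be the number of climbs. Removing the last move (1 or 2 steps) gives f(n) = f(n-1) + f(n-2); base cases f(1)=1, f(2)=2.
Computing successive values: f(1)=1, f(2)=2, f(3)=3, f(4)=5, f(5)=8, f(6)=13, f(7)=21, f(8)=34, f(9)=55, f(10)=89, f(11)=144.

Final answer: 144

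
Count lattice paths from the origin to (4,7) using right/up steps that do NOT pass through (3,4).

Total paths to (4,7): C(11,7) = 330.
Paths through (3,4): C(7,4) x C(4,3) = 140.
Avoiding (3,4): 330 - 140.

Final answer: 190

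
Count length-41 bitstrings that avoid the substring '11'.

Classify by the final bit: ...0 gives a(n-1) strings, ...01 gives a(n-2) strings. Thus a(n) = a(n-1) + a(n-2) with a(1)=2, a(2)=3.
Computing successive values: a(1)=2, a(2)=3, a(3)=5, a(4)=8, a(5)=13, a(6)=21, a(7)=34, a(8)=55, a(9)=89, a(10)=144, a(11)=233, a(12)=377, a(13)=610, a(14)=987, a(15)=1597, a(16)=2584, a(17)=4181, a(18)=6765, a(19)=10946, a(20)=17711, a(21)=28657, a(22)=46368, a(23)=75025, a(24)=121393, a(25)=196418, a(26)=317811, a(27)=514229, a(28)=832040, a(29)=1346269, a(30)=2178309, a(31)=3524578, a(32)=5702887, a(33)=9227465, a(34)=14930352, a(35)=24157817, a(36)=39088169, a(37)=63245986, a(38)=102334155, a(39)=165580141, a(40)=267914296, a(41)=433494437.

Final answer: 433494437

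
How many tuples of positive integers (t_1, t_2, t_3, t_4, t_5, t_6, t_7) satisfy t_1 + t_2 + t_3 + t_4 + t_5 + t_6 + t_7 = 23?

Substitute t'_i = t_i - 1 (so t'_i >= 0). Then sum t'_i = 23 - 7 = 16.
Stars and bars: C(16+7-1, 7-1) = C(22,6).

Final answer: C(22,6) = 74613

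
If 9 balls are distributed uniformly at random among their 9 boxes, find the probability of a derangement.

D(n) = (n-1)(D(n-1) + D(n-2)), D(0)=1, D(1)=0.
Building up: D(2)=1, D(3)=2, D(4)=9, D(5)=44, D(6)=265, D(7)=1854, D(8)=14833, D(9)=133496.
Total arrangements: 9! = 362880.
Probability = D(9)/9! = 16687/45360.

Final answer: D(9)/9! = 133496/362880 = 0.367879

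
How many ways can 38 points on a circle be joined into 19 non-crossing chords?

This is counted by the nth Catalan number C_n. Here n = 38/2 = 19.
Using C_0 = 1 and C_(k+1) = C_k x 2(2k+1)/(k+2), build up term by term: C_1=1, C_2=2, C_3=5, C_4=14, C_5=42, C_6=132, C_7=429, C_8=1430, C_9=4862, C_10=16796, C_11=58786, C_12=208012, C_13=742900, C_14=2674440, C_15=9694845, C_16=35357670, C_17=129644790, C_18=477638700, C_19=1767263190.

Final answer: C_{19} = 1767263190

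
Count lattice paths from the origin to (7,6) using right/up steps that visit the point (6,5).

Paths (0,0)->(6,5): C(11,5) = 462.
Paths (6,5)->(7,6): C(2,1) = 2.
By multiplication principle: 462 x 2.

Final answer: 924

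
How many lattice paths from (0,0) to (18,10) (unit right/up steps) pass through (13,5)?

Paths (0,0)->(13,5): C(18,5) = 8568.
Paths (13,5)->(18,10): C(10,5) = 252.
By multiplication principle: 8568 x 252.

Final answer: 2159136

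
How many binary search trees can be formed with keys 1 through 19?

This is counted by the nth Catalan number C_n. Here n = 19.
Using C_0 = 1 and C_(k+1) = C_k x 2(2k+1)/(k+2), build up term by term: C_1=1, C_2=2, C_3=5, C_4=14, C_5=42, C_6=132, C_7=429, C_8=1430, C_9=4862, C_10=16796, C_11=58786, C_12=208012, C_13=742900, C_14=2674440, C_15=9694845, C_16=35357670, C_17=129644790, C_18=477638700, C_19=1767263190.

Final answer: C_{19} = 1767263190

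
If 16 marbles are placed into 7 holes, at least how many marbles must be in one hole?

By the pigeonhole principle: ceiling(16/7).

Final answer: 3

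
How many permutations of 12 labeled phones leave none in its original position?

Use the recurrence D(n) = (n-1)(D(n-1) + D(n-2)) with D(0)=1, D(1)=0.
D(2) = 1 x (0 + 1) = 1
D(3) = 2 x (1 + 0) = 2
D(4) = 3 x (2 + 1) = 9
D(5) = 4 x (9 + 2) = 44
D(6) = 5 x (44 + 9) = 265
D(7) = 6 x (265 + 44) = 1854
D(8) = 7 x (1854 + 265) = 14833
D(9) = 8 x (14833 + 1854) = 133496
D(10) = 9 x (133496 + 14833) = 1334961
D(11) = 10 x (1334961 + 133496) = 14684570
D(12) = 11 x (D(11) + D(10)) = 11 x (14684570 + 1334961)

Final answer: D(12) = 176214841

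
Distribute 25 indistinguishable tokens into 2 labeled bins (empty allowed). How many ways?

Stars and bars: C(n+k-1, k-1) = C(26,1).

Final answer: C(26,1) = 26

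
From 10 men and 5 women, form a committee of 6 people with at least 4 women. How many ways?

Sum over valid woman counts:
C(5,4)C(10,2) = 225
C(5,5)C(10,1) = 10
Total: 225 + 10.

Final answer: 235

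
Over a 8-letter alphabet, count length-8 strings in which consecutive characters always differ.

First character: 8 choices. Each subsequent: 7 choices (must differ from the previous one).
Total: 8 x 7^7.

Final answer: 8 x 7^{7} = 6588344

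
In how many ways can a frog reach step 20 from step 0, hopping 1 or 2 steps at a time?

Let f(n) count the ways. The last step is size 1 or 2, so f(n) = f(n-1) + f(n-2) with f(1)=1, f(2)=2.
Iterating the recurrence: f(1)=1, f(2)=2, f(3)=3, f(4)=5, f(5)=8, f(6)=13, f(7)=21, f(8)=34, f(9)=55, f(10)=89, f(11)=144, f(12)=233, f(13)=377, f(14)=610, f(15)=987, f(16)=1597, f(17)=2584, f(18)=4181, f(19)=6765, f(20)=10946.

Final answer: 10946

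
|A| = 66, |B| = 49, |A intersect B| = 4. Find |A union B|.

|A union B| = |A| + |B| - |A intersect B| = 66 + 49 - 4.

Final answer: 111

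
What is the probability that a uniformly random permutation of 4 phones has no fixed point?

Use the recurrence D(n) = (n-1)(D(n-1) + D(n-2)) with D(0)=1, D(1)=0.
Building up: D(2)=1, D(3)=2, D(4)=9.
Total arrangements: 4! = 24.
Probability = D(4)/4! = 3/8.

Final answer: D(4)/4! = 9/24 = 0.375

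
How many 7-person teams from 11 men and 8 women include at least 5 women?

Sum over valid woman counts:
C(8,5)C(11,2) = 3080
C(8,6)C(11,1) = 308
C(8,7)C(11,0) = 8
Total: 3080 + 308 + 8.

Final answer: 3396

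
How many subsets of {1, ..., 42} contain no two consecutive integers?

Let a(n) count such subsets of {1, ..., n}. Either n is excluded (a(n-1) ways) or n is included, forcing n-1 out (a(n-2) ways), so a(n) = a(n-1) + a(n-2) with a(1)=2, a(2)=3.
Building up term by term: a(1)=2, a(2)=3, a(3)=5, a(4)=8, a(5)=13, a(6)=21, a(7)=34, a(8)=55, a(9)=89, a(10)=144, a(11)=233, a(12)=377, a(13)=610, a(14)=987, a(15)=1597, a(16)=2584, a(17)=4181, a(18)=6765, a(19)=10946, a(20)=17711, a(21)=28657, a(22)=46368, a(23)=75025, a(24)=121393, a(25)=196418, a(26)=317811, a(27)=514229, a(28)=832040, a(29)=1346269, a(30)=2178309, a(31)=3524578, a(32)=5702887, a(33)=9227465, a(34)=14930352, a(35)=24157817, a(36)=39088169, a(37)=63245986, a(38)=102334155, a(39)=165580141, a(40)=267914296, a(41)=433494437, a(42)=701408733.

Final answer: 701408733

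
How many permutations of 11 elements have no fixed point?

D(n) = (n-1)(D(n-1) + D(n-2)), D(0)=1, D(1)=0.
D(2) = 1 x (0 + 1) = 1
D(3) = 2 x (1 + 0) = 2
D(4) = 3 x (2 + 1) = 9
D(5) = 4 x (9 + 2) = 44
D(6) = 5 x (44 + 9) = 265
D(7) = 6 x (265 + 44) = 1854
D(8) = 7 x (1854 + 265) = 14833
D(9) = 8 x (14833 + 1854) = 133496
D(10) = 9 x (133496 + 14833) = 1334961
D(11) = 10 x (D(10) + D(9)) = 10 x (1334961 + 133496)

Final answer: D(11) = 14684570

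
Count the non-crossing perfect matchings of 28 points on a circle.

This is counted by the nth Catalan number C_n. Here n = 28/2 = 14.
C_n = C(2n,n)/(n+1), so C_{14} = C(28,14)/15 = 40116600/15.

Final answer: C_{14} = 2674440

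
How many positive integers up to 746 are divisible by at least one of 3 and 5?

Multiples of 3: 248. Multiples of 5: 149. Of both (lcm=15): 49.
By inclusion-exclusion: 248 + 149 - 49.

Final answer: 348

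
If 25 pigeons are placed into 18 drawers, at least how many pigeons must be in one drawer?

By the pigeonhole principle: ceiling(25/18).

Final answer: 2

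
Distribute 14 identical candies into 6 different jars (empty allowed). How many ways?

Stars and bars: C(n+k-1, k-1) = C(19,5).

Final answer: C(19,5) = 11628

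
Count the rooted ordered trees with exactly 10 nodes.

This is a standard Catalan-number count: the answer is C_n. Here n = 10 - 1 = 9.
Using C_0 = 1 and C_(k+1) = C_k x 2(2k+1)/(k+2), build up term by term: C_1=1, C_2=2, C_3=5, C_4=14, C_5=42, C_6=132, C_7=429, C_8=1430, C_9=4862.

Final answer: C_{9} = 4862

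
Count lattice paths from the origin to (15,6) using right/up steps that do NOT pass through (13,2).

Total paths to (15,6): C(21,6) = 54264.
Paths through (13,2): C(15,2) x C(6,4) = 1575.
Avoiding (13,2): 54264 - 1575.

Final answer: 52689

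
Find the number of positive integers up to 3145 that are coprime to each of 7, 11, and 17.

|div by 7|=449, |div by 11|=285, |div by 17|=185.
|div by 7&11|=40, |div by 7&17|=26, |div by 11&17|=16, |div by all|=2.
By inclusion-exclusion, divisible by at least one: 449+285+185-40-26-16+2 = 839.
Not divisible by any: 3145 - 839.

Final answer: 2306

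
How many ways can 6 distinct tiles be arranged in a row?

The number of ways to arrange 6 distinct objects is 6!.

Final answer: 6! = 720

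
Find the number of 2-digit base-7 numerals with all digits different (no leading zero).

The leading digit has 6 choices (anything but zero); the next has 6 (anything but the first), then 5, and so on, one fewer each time.
Total: 6 x 6.

Final answer: 36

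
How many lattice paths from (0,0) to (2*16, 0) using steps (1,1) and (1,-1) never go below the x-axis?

Total monotonic paths to (16,16): C(32,16) = 601080390.
By the reflection principle, paths that go above the diagonal number C(32,17) = 565722720.
Valid Dyck paths: 601080390 - 565722720.
(This is the Catalan number C_{16}.)

Final answer: C_{16} = 35357670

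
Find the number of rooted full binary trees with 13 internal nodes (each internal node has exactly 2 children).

The structures are counted by the Catalan number C_n. Here n = 13.
C_n = C(2n,n)/(n+1), so C_{13} = C(26,13)/14 = 10400600/14.

Final answer: C_{13} = 742900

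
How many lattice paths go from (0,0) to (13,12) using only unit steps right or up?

Each path has 13 right steps and 12 up steps in some order (25 steps total).
Choose which 12 of the 25 steps are up: C(25,12).

Final answer: C(25,12) = 5200300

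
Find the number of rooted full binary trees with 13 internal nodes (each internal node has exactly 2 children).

The structures are counted by the Catalan number C_n. Here n = 13.
Using C_0 = 1 and C_(k+1) = C_k x 2(2k+1)/(k+2), build up term by term: C_1=1, C_2=2, C_3=5, C_4=14, C_5=42, C_6=132, C_7=429, C_8=1430, C_9=4862, C_10=16796, C_11=58786, C_12=208012, C_13=742900.

Final answer: C_{13} = 742900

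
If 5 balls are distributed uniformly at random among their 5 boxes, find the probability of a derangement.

Use the recurrence D(n) = (n-1)(D(n-1) + D(n-2)) with D(0)=1, D(1)=0.
Building up: D(2)=1, D(3)=2, D(4)=9, D(5)=44.
Total arrangements: 5! = 120.
Probability = D(5)/5! = 11/30.

Final answer: D(5)/5! = 44/120 = 0.366667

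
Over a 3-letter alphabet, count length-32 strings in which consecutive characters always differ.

Let g(n) count such strings. g(1) = 3, and each valid string of length n-1 extends in 2 ways (any symbol but the last), so g(n) = 2 g(n-1).
Total: g(32) = 3 x 2^31.

Final answer: 3 x 2^{31} = 6442450944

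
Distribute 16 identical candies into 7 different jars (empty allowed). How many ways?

Stars and bars: C(n+k-1, k-1) = C(22,6).

Final answer: C(22,6) = 74613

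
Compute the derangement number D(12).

Derangements satisfy D(n) = (n-1)(D(n-1) + D(n-2)), starting from D(0)=1, D(1)=0.
Building up: D(2)=1, D(3)=2, D(4)=9, D(5)=44, D(6)=265, D(7)=1854, D(8)=14833, D(9)=133496, D(10)=1334961, D(11)=14684570.
D(12) = 11 x (D(11) + D(10)) = 11 x (14684570 + 1334961).

Final answer: D(12) = 176214841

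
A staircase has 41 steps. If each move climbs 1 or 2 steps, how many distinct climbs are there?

Let f(n) count the ways. The last step is size 1 or 2, so f(n) = f(n-1) + f(n-2) with f(1)=1, f(2)=2.
Building up term by term: f(1)=1, f(2)=2, f(3)=3, f(4)=5, f(5)=8, f(6)=13, f(7)=21, f(8)=34, f(9)=55, f(10)=89, f(11)=144, f(12)=233, f(13)=377, f(14)=610, f(15)=987, f(16)=1597, f(17)=2584, f(18)=4181, f(19)=6765, f(20)=10946, f(21)=17711, f(22)=28657, f(23)=46368, f(24)=75025, f(25)=121393, f(26)=196418, f(27)=317811, f(28)=514229, f(29)=832040, f(30)=1346269, f(31)=2178309, f(32)=3524578, f(33)=5702887, f(34)=9227465, f(35)=14930352, f(36)=24157817, f(37)=39088169, f(38)=63245986, f(39)=102334155, f(40)=165580141, f(41)=267914296.

Final answer: 267914296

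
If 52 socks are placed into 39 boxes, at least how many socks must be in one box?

By the pigeonhole principle: ceiling(52/39).

Final answer: 2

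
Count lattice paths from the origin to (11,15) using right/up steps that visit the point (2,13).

Paths (0,0)->(2,13): C(15,13) = 105.
Paths (2,13)->(11,15): C(11,2) = 55.
By multiplication principle: 105 x 55.

Final answer: 5775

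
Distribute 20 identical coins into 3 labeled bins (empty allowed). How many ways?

Stars and bars: C(n+k-1, k-1) = C(22,2).

Final answer: C(22,2) = 231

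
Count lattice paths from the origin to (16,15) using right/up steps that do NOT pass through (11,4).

Total paths to (16,15): C(31,15) = 300540195.
Paths through (11,4): C(15,4) x C(16,11) = 5962320.
Avoiding (11,4): 300540195 - 5962320.

Final answer: 294577875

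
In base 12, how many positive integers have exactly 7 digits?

Leading digit: 11 options (nonzero). Other 6 digit(s): 12 options each.
Total: 11 x 12^6.

Final answer: 32845824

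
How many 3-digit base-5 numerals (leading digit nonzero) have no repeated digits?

The leading digit has 4 choices (anything but zero); the next has 4 (anything but the first), then 3, and so on, one fewer each time.
Total: 4 x 4 x 3.

Final answer: 48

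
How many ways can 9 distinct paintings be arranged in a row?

The number of ways to arrange 9 distinct objects is 9!.

Final answer: 9! = 362880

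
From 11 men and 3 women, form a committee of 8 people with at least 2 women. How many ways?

Sum over valid woman counts:
C(3,2)C(11,6) = 1386
C(3,3)C(11,5) = 462
Total: 1386 + 462.

Final answer: 1848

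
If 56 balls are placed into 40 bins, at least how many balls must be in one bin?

By the pigeonhole principle: ceiling(56/40).

Final answer: 2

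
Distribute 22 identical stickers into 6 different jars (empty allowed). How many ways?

Stars and bars: C(n+k-1, k-1) = C(27,5).

Final answer: C(27,5) = 80730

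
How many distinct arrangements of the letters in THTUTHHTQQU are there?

Letters (H:3, Q:2, T:4, U:2). Total letters: 11.
Permutations = 11!/(4! x 3! x 2! x 2!).

Final answer: 69300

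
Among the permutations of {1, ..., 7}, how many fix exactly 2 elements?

Choose which 2 elements are fixed: C(7,2) = 21.
Derange the remaining 5 using D(j) = (j-1)(D(j-1) + D(j-2)), D(0)=1, D(1)=0: D(2)=1, D(3)=2, D(4)=9, D(5)=44.
Total: 21 x 44.

Final answer: C(7,2) D(5) = 924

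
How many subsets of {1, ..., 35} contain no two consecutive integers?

Let a(n) count such subsets of {1, ..., n}. Either n is excluded (a(n-1) ways) or n is included, forcing n-1 out (a(n-2) ways), so a(n) = a(n-1) + a(n-2) with a(1)=2, a(2)=3.
Computing successive values: a(1)=2, a(2)=3, a(3)=5, a(4)=8, a(5)=13, a(6)=21, a(7)=34, a(8)=55, a(9)=89, a(10)=144, a(11)=233, a(12)=377, a(13)=610, a(14)=987, a(15)=1597, a(16)=2584, a(17)=4181, a(18)=6765, a(19)=10946, a(20)=17711, a(21)=28657, a(22)=46368, a(23)=75025, a(24)=121393, a(25)=196418, a(26)=317811, a(27)=514229, a(28)=832040, a(29)=1346269, a(30)=2178309, a(31)=3524578, a(32)=5702887, a(33)=9227465, a(34)=14930352, a(35)=24157817.

Final answer: 24157817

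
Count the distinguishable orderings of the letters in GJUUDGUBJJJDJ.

Letters (B:1, D:2, G:2, J:5, U:3). Total letters: 13.
Permutations = 13!/(5! x 3! x 2! x 2!).

Final answer: 2162160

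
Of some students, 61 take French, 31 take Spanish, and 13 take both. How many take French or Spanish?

|A union B| = |A| + |B| - |A intersect B| = 61 + 31 - 13.

Final answer: 79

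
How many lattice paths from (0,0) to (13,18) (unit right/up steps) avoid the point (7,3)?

Total paths to (13,18): C(31,18) = 206253075.
Paths through (7,3): C(10,3) x C(21,15) = 6511680.
Avoiding (7,3): 206253075 - 6511680.

Final answer: 199741395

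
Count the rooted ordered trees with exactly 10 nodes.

This is counted by the nth Catalan number C_n. Here n = 10 - 1 = 9.
C_n = (2n)!/(n!(n+1)!), so C_{9} = 18!/(9! x 10!) = C(18,9)/10 = 48620/10.

Final answer: C_{9} = 4862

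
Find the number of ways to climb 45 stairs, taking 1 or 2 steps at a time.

Let f(n) be the number of climbs. Removing the last move (1 or 2 steps) gives f(n) = f(n-1) + f(n-2); base cases f(1)=1, f(2)=2.
Iterating the recurrence: f(1)=1, f(2)=2, f(3)=3, f(4)=5, f(5)=8, f(6)=13, f(7)=21, f(8)=34, f(9)=55, f(10)=89, f(11)=144, f(12)=233, f(13)=377, f(14)=610, f(15)=987, f(16)=1597, f(17)=2584, f(18)=4181, f(19)=6765, f(20)=10946, f(21)=17711, f(22)=28657, f(23)=46368, f(24)=75025, f(25)=121393, f(26)=196418, f(27)=317811, f(28)=514229, f(29)=832040, f(30)=1346269, f(31)=2178309, f(32)=3524578, f(33)=5702887, f(34)=9227465, f(35)=14930352, f(36)=24157817, f(37)=39088169, f(38)=63245986, f(39)=102334155, f(40)=165580141, f(41)=267914296, f(42)=433494437, f(43)=701408733, f(44)=1134903170, f(45)=1836311903.

Final answer: 1836311903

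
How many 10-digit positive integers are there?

These are the integers in [10^9, 10^10), so the count is 10^10 - 10^9 = 9 x 10^9.

Final answer: 9000000000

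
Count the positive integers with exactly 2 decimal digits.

First digit: 9 choices (1-9). Each of the remaining 1 digit: 10 choices.
Total: 9 x 10^1.

Final answer: 90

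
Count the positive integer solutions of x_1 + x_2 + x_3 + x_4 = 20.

Substitute x'_i = x_i - 1 (so x'_i >= 0). Then sum x'_i = 20 - 4 = 16.
Stars and bars: C(16+4-1, 4-1) = C(19,3).

Final answer: C(19,3) = 969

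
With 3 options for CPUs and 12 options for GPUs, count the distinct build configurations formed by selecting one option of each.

By the multiplication principle: 3 x 12.

Final answer: 36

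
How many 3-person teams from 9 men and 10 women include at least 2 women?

Sum over valid woman counts:
C(10,2)C(9,1) = 405
C(10,3)C(9,0) = 120
Total: 405 + 120.

Final answer: 525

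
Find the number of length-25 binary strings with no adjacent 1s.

Classify by the final bit: ...0 gives a(n-1) strings, ...01 gives a(n-2) strings. Thus a(n) = a(n-1) + a(n-2) with a(1)=2, a(2)=3.
Iterating the recurrence: a(1)=2, a(2)=3, a(3)=5, a(4)=8, a(5)=13, a(6)=21, a(7)=34, a(8)=55, a(9)=89, a(10)=144, a(11)=233, a(12)=377, a(13)=610, a(14)=987, a(15)=1597, a(16)=2584, a(17)=4181, a(18)=6765, a(19)=10946, a(20)=17711, a(21)=28657, a(22)=46368, a(23)=75025, a(24)=121393, a(25)=196418.

Final answer: 196418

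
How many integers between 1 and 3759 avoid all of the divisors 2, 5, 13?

|div by 2|=1879, |div by 5|=751, |div by 13|=289.
|div by 2&5|=375, |div by 2&13|=144, |div by 5&13|=57, |div by all|=28.
By inclusion-exclusion, divisible by at least one: 1879+751+289-375-144-57+28 = 2371.
Not divisible by any: 3759 - 2371.

Final answer: 1388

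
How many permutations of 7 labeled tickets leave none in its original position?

Derangements satisfy D(n) = (n-1)(D(n-1) + D(n-2)), starting from D(0)=1, D(1)=0.
D(2) = 1 x (0 + 1) = 1
D(3) = 2 x (1 + 0) = 2
D(4) = 3 x (2 + 1) = 9
D(5) = 4 x (9 + 2) = 44
D(6) = 5 x (44 + 9) = 265
D(7) = 6 x (D(6) + D(5)) = 6 x (265 + 44)

Final answer: D(7) = 1854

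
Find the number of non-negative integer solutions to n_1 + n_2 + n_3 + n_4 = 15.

Stars and bars with 15 stars and 3 bars:
C(15+4-1, 4-1) = C(18,3).

Final answer: C(18,3) = 816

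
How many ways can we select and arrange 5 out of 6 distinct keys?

P(6,5) = 6!/(6-5)! = 6!/1!.

Final answer: P(6,5) = 720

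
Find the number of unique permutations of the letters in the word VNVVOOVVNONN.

Letters (N:4, O:3, V:5). Total letters: 12.
Permutations = 12!/(5! x 4! x 3!).

Final answer: 27720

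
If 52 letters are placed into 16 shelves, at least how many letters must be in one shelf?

By the pigeonhole principle: ceiling(52/16).

Final answer: 4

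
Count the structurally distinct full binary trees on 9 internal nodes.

The structures are counted by the Catalan number C_n. Here n = 9.
C_n = C(2n,n) - C(2n,n+1), so C_{9} = C(18,9) - C(18,10) = 48620 - 43758.

Final answer: C_{9} = 4862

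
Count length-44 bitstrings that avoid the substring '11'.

Let a(n) count valid strings. If the last bit is 0 the prefix is any valid string of length n-1; if it is 1 the string must end in 01 with a valid prefix of length n-2. So a(n) = a(n-1) + a(n-2), a(1)=2, a(2)=3.
Iterating the recurrence: a(1)=2, a(2)=3, a(3)=5, a(4)=8, a(5)=13, a(6)=21, a(7)=34, a(8)=55, a(9)=89, a(10)=144, a(11)=233, a(12)=377, a(13)=610, a(14)=987, a(15)=1597, a(16)=2584, a(17)=4181, a(18)=6765, a(19)=10946, a(20)=17711, a(21)=28657, a(22)=46368, a(23)=75025, a(24)=121393, a(25)=196418, a(26)=317811, a(27)=514229, a(28)=832040, a(29)=1346269, a(30)=2178309, a(31)=3524578, a(32)=5702887, a(33)=9227465, a(34)=14930352, a(35)=24157817, a(36)=39088169, a(37)=63245986, a(38)=102334155, a(39)=165580141, a(40)=267914296, a(41)=433494437, a(42)=701408733, a(43)=1134903170, a(44)=1836311903.

Final answer: 1836311903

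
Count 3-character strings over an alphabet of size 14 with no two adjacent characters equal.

First character: 14 choices. Each subsequent: 13 choices (must differ from the previous one).
Total: 14 x 13^2.

Final answer: 14 x 13^{2} = 2366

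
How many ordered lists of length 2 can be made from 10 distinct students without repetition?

P(10,2) = 10!/(10-2)! = 10!/8!.

Final answer: P(10,2) = 90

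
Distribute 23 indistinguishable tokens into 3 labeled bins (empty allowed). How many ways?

Stars and bars: C(n+k-1, k-1) = C(25,2).

Final answer: C(25,2) = 300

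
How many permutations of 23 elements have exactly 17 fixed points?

Choose which 17 elements are fixed: C(23,17) = 100947.
Derange the remaining 6 using D(j) = (j-1)(D(j-1) + D(j-2)), D(0)=1, D(1)=0: D(2)=1, D(3)=2, D(4)=9, D(5)=44, D(6)=265.
Total: 100947 x 265.

Final answer: C(23,17) D(6) = 26750955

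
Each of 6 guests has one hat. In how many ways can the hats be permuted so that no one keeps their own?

Use the recurrence D(n) = (n-1)(D(n-1) + D(n-2)) with D(0)=1, D(1)=0.
D(2) = 1 x (0 + 1) = 1
D(3) = 2 x (1 + 0) = 2
D(4) = 3 x (2 + 1) = 9
D(5) = 4 x (9 + 2) = 44
D(6) = 5 x (D(5) + D(4)) = 5 x (44 + 9)

Final answer: D(6) = 265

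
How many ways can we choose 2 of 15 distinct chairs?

C(15,2) = 15!/(2! x (15-2)!).

Final answer: C(15,2) = 105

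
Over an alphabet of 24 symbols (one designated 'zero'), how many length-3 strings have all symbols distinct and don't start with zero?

The leading digit has 23 choices (anything but zero); the next has 23 (anything but the first), then 22, and so on, one fewer each time.
Total: 23 x 23 x 22.

Final answer: 11638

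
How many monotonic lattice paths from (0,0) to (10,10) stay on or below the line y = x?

Total monotonic paths to (10,10): C(20,10) = 184756.
A path is bad iff it touches y = x + 1; reflecting its initial segment maps bad paths bijectively onto all paths to (9,11), of which there are C(20,11) = 167960.
Valid Dyck paths: 184756 - 167960.
(Check: C(20,10) - C(20,11) = C(20,10)/11, the Catalan number C_{10}.)

Final answer: C_{10} = 16796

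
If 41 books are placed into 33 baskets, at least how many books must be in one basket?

By the pigeonhole principle: ceiling(41/33).

Final answer: 2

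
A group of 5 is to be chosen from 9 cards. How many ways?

C(9,5) = 9!/(5! x (9-5)!).

Final answer: C(9,5) = 126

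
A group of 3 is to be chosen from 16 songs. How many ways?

C(16,3) = 16!/(3! x 13!).

Final answer: \binom{16}{3} = 560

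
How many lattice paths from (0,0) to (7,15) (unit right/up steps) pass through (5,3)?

Paths (0,0)->(5,3): C(8,3) = 56.
Paths (5,3)->(7,15): C(14,12) = 91.
By multiplication principle: 56 x 91.

Final answer: 5096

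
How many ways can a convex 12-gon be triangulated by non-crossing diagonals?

This is a standard Catalan-number count: the answer is C_n. Here n = 12 - 2 = 10.
Using C_0 = 1 and C_(k+1) = C_k x 2(2k+1)/(k+2), build up term by term: C_1=1, C_2=2, C_3=5, C_4=14, C_5=42, C_6=132, C_7=429, C_8=1430, C_9=4862, C_10=16796.

Final answer: C_{10} = 16796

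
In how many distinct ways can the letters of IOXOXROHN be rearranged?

Letters (H:1, I:1, N:1, O:3, R:1, X:2). Total letters: 9.
Permutations = 9!/(3! x 2!).

Final answer: 30240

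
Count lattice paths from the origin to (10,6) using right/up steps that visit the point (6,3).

Paths (0,0)->(6,3): C(9,3) = 84.
Paths (6,3)->(10,6): C(7,3) = 35.
By multiplication principle: 84 x 35.

Final answer: 2940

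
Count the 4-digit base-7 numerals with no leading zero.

These are the integers in [7^3, 7^4), so the count is 7^4 - 7^3 = 6 x 7^3.

Final answer: 2058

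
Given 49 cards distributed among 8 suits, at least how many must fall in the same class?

By pigeonhole with 49 objects and 8 categories: ceiling(49/8).

Final answer: 7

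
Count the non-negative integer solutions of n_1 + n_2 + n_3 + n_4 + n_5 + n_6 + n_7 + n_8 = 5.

Stars and bars with 5 stars and 7 bars:
C(5+8-1, 8-1) = C(12,7).

Final answer: C(12,7) = 792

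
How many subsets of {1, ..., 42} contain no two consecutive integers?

Let a(n) count such subsets of {1, ..., n}. Either n is excluded (a(n-1) ways) or n is included, forcing n-1 out (a(n-2) ways), so a(n) = a(n-1) + a(n-2) with a(1)=2, a(2)=3.
Building up term by term: a(1)=2, a(2)=3, a(3)=5, a(4)=8, a(5)=13, a(6)=21, a(7)=34, a(8)=55, a(9)=89, a(10)=144, a(11)=233, a(12)=377, a(13)=610, a(14)=987, a(15)=1597, a(16)=2584, a(17)=4181, a(18)=6765, a(19)=10946, a(20)=17711, a(21)=28657, a(22)=46368, a(23)=75025, a(24)=121393, a(25)=196418, a(26)=317811, a(27)=514229, a(28)=832040, a(29)=1346269, a(30)=2178309, a(31)=3524578, a(32)=5702887, a(33)=9227465, a(34)=14930352, a(35)=24157817, a(36)=39088169, a(37)=63245986, a(38)=102334155, a(39)=165580141, a(40)=267914296, a(41)=433494437, a(42)=701408733.

Final answer: 701408733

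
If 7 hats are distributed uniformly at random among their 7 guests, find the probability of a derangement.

Use the recurrence D(n) = (n-1)(D(n-1) + D(n-2)) with D(0)=1, D(1)=0.
Building up: D(2)=1, D(3)=2, D(4)=9, D(5)=44, D(6)=265, D(7)=1854.
Total arrangements: 7! = 5040.
Probability = D(7)/7! = 103/280.

Final answer: D(7)/7! = 1854/5040 = 0.367857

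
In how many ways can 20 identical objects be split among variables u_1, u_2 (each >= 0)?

Stars and bars with 20 stars and 1 bars:
C(20+2-1, 2-1) = C(21,1).

Final answer: C(21,1) = 21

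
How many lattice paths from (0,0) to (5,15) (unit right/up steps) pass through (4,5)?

Paths (0,0)->(4,5): C(9,5) = 126.
Paths (4,5)->(5,15): C(11,10) = 11.
By multiplication principle: 126 x 11.

Final answer: 1386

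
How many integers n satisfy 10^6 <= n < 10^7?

First digit: 9 choices (1-9). Each of the remaining 6 digits: 10 choices.
Total: 9 x 10^6.

Final answer: 9000000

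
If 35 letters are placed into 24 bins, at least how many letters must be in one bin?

By the pigeonhole principle: ceiling(35/24).

Final answer: 2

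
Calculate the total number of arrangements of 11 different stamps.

The number of ways to arrange 11 distinct objects is 11!.

Final answer: 11! = 39916800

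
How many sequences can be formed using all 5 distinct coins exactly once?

The number of ways to arrange 5 distinct objects is 5!.

Final answer: 5! = 120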